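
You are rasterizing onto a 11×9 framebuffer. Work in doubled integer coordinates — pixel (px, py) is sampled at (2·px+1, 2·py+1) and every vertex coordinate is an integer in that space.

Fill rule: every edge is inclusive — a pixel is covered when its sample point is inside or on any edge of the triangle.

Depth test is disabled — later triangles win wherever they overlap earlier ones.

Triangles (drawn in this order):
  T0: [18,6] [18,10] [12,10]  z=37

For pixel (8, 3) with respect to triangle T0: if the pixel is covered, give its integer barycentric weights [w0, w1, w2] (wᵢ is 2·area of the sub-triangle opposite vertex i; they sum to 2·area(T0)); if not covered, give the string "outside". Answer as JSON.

T0:
  2·area = 24
  edge (18, 6)→(18, 10): d=(0,4) inclusive
  edge (18, 10)→(12, 10): d=(-6,0) inclusive
  edge (12, 10)→(18, 6): d=(6,-4) inclusive
    (8,3)@(17, 7): e=[4,18,2] → █
    (9,3)@(19, 7): e=[-4,18,10] → ·
    (7,4)@(15, 9): e=[12,6,6] → █
    (9,4)@(19, 9): e=[-4,6,22] → ·
    (7,5)@(15, 11): e=[12,-6,18] → ·
    (8,5)@(17, 11): e=[4,-6,26] → ·
  covered (3 px):
    · · · · · · · · · · ·
    · · · · · · · · · · ·
    · · · · · · · · · · ·
    · · · · · · · · █ · ·
    · · · · · · · █ █ · ·
    · · · · · · · · · · ·
    · · · · · · · · · · ·
    · · · · · · · · · · ·
    · · · · · · · · · · ·

Result: [18,2,4]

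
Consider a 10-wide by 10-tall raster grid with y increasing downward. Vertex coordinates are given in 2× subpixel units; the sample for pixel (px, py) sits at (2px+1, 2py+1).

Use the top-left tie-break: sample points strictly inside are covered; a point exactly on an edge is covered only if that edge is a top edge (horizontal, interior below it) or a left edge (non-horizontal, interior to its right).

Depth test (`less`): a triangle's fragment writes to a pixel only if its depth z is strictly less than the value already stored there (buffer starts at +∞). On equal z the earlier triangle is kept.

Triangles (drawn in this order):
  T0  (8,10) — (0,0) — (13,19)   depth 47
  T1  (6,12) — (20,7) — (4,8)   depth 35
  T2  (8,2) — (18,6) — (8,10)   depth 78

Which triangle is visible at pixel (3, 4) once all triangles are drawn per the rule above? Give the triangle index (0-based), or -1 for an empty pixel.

T0:
  2·area = 22  (B↔C swapped to make it positive)
  edge (8, 10)→(13, 19): d=(5,9) right/bottom  bias=-1
  edge (13, 19)→(0, 0): d=(-13,-19) top-left  bias=+0
  edge (0, 0)→(8, 10): d=(8,10) right/bottom  bias=-1
    (1,0)@(3, 1): e=[0,44,-22] → ·  [on edge]
    (2,3)@(5, 7): e=[12,4,6] → #
    (3,3)@(7, 7): e=[-6,42,-14] → ·
    (2,4)@(5, 9): e=[22,-22,22] → ·
    (3,4)@(7, 9): e=[4,16,2] → #
    (4,4)@(9, 9): e=[-14,54,-18] → ·
    (3,5)@(7, 11): e=[14,-10,18] → ·
    (4,6)@(9, 13): e=[6,2,14] → #
    (5,6)@(11, 13): e=[-12,40,-6] → ·
    (4,7)@(9, 15): e=[16,-24,30] → ·
    (6,9)@(13, 19): e=[0,0,22] → ·  [on edge]
  covered (3 px):
    · · · · · · · · · ·
    · · · · · · · · · ·
    · · · · · · · · · ·
    · · # · · · · · · ·
    · · · # · · · · · ·
    · · · · · · · · · ·
    · · · · # · · · · ·
    · · · · · · · · · ·
    · · · · · · · · · ·
    · · · · · · · · · ·
T1:
  2·area = 66  (B↔C swapped to make it positive)
  edge (6, 12)→(4, 8): d=(-2,-4) top-left  bias=+0
  edge (4, 8)→(20, 7): d=(16,-1) top-left  bias=+0
  edge (20, 7)→(6, 12): d=(-14,5) right/bottom  bias=-1
    (2,4)@(5, 9): e=[2,17,47] → #
    (3,4)@(7, 9): e=[10,19,37] → #
    (4,4)@(9, 9): e=[18,21,27] → #
    (5,4)@(11, 9): e=[26,23,17] → #
    (6,4)@(13, 9): e=[34,25,7] → #
    (7,4)@(15, 9): e=[42,27,-3] → ·
    (2,5)@(5, 11): e=[-2,49,19] → ·
    (3,5)@(7, 11): e=[6,51,9] → #
    (4,5)@(9, 11): e=[14,53,-1] → ·
    (5,5)@(11, 11): e=[22,55,-11] → ·
    (6,5)@(13, 11): e=[30,57,-21] → ·
    (3,6)@(7, 13): e=[2,83,-19] → ·
  covered (6 px):
    · · · · · · · · · ·
    · · · · · · · · · ·
    · · · · · · · · · ·
    · · · · · · · · · ·
    · · # # # # # · · ·
    · · · # · · · · · ·
    · · · · · · · · · ·
    · · · · · · · · · ·
    · · · · · · · · · ·
    · · · · · · · · · ·
T2:
  2·area = 80
  edge (8, 2)→(18, 6): d=(10,4) right/bottom  bias=-1
  edge (18, 6)→(8, 10): d=(-10,4) right/bottom  bias=-1
  edge (8, 10)→(8, 2): d=(0,-8) top-left  bias=+0
    (4,1)@(9, 3): e=[6,66,8] → #
    (5,1)@(11, 3): e=[-2,58,24] → ·
    (4,2)@(9, 5): e=[26,46,8] → #
    (5,2)@(11, 5): e=[18,38,24] → #
    (6,2)@(13, 5): e=[10,30,40] → #
    (7,2)@(15, 5): e=[2,22,56] → #
    (8,2)@(17, 5): e=[-6,14,72] → ·
    (4,3)@(9, 7): e=[46,26,8] → #
    (8,3)@(17, 7): e=[14,-6,72] → ·
    (4,4)@(9, 9): e=[66,6,8] → #
    (5,4)@(11, 9): e=[58,-2,24] → ·
    (6,4)@(13, 9): e=[50,-10,40] → ·
  covered (10 px):
    · · · · · · · · · ·
    · · · · # · · · · ·
    · · · · # # # # · ·
    · · · · # # # # · ·
    · · · · # · · · · ·
    · · · · · · · · · ·
    · · · · · · · · · ·
    · · · · · · · · · ·
    · · · · · · · · · ·
    · · · · · · · · · ·

Z-buffer (winner per pixel, '.' = empty):
  . . . . . . . . . .
  . . . . 2 . . . . .
  . . . . 2 2 2 2 . .
  . . 0 . 2 2 2 2 . .
  . . 1 1 1 1 1 . . .
  . . . 1 . . . . . .
  . . . . 0 . . . . .
  . . . . . . . . . .
  . . . . . . . . . .
  . . . . . . . . . .

Final: 1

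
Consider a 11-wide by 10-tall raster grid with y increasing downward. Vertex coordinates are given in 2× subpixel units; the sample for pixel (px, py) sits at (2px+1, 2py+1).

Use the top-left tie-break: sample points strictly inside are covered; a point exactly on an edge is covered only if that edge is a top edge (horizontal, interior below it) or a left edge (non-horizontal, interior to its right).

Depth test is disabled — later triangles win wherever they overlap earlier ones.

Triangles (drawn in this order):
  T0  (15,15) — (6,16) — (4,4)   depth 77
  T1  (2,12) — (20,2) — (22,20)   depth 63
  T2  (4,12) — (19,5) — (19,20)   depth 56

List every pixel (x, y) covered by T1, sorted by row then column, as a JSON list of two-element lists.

T0:
  2·area = 110
  edge (15, 15)→(6, 16): d=(-9,1) right/bottom  bias=-1
  edge (6, 16)→(4, 4): d=(-2,-12) top-left  bias=+0
  edge (4, 4)→(15, 15): d=(11,11) right/bottom  bias=-1
    (0,0)@(1, 1): e=[140,-30,0] → ·  [on edge]
    (1,1)@(3, 3): e=[120,-10,0] → ·  [on edge]
    (2,2)@(5, 5): e=[100,10,0] → ·  [on edge]
    (2,3)@(5, 7): e=[82,6,22] → #
    (3,3)@(7, 7): e=[80,30,0] → ·  [on edge]
    (2,4)@(5, 9): e=[64,2,44] → #
    (3,4)@(7, 9): e=[62,26,22] → #
    (4,4)@(9, 9): e=[60,50,0] → ·  [on edge]
    (2,5)@(5, 11): e=[46,-2,66] → ·
    (3,5)@(7, 11): e=[44,22,44] → #
    (4,5)@(9, 11): e=[42,46,22] → #
    (5,5)@(11, 11): e=[40,70,0] → ·  [on edge]
    (6,6)@(13, 13): e=[20,90,0] → ·  [on edge]
    (7,7)@(15, 15): e=[0,110,0] → ·  [on edge]
    (8,8)@(17, 17): e=[-20,130,0] → ·  [on edge]
    (9,9)@(19, 19): e=[-40,150,0] → ·  [on edge]
  covered (12 px):
    · · · · · · · · · · ·
    · · · · · · · · · · ·
    · · · · · · · · · · ·
    · · # · · · · · · · ·
    · · # # · · · · · · ·
    · · · # # · · · · · ·
    · · · # # # · · · · ·
    · · · # # # # · · · ·
    · · · · · · · · · · ·
    · · · · · · · · · · ·
T1:
  2·area = 344
  edge (2, 12)→(20, 2): d=(18,-10) top-left  bias=+0
  edge (20, 2)→(22, 20): d=(2,18) right/bottom  bias=-1
  edge (22, 20)→(2, 12): d=(-20,-8) top-left  bias=+0
    (9,1)@(19, 3): e=[8,20,316] → #
    (10,1)@(21, 3): e=[28,-16,332] → ·
    (7,2)@(15, 5): e=[4,96,244] → #
    (8,2)@(17, 5): e=[24,60,260] → #
    (10,2)@(21, 5): e=[64,-12,292] → ·
    (5,3)@(11, 7): e=[0,172,172] → #  [on edge]
    (6,3)@(13, 7): e=[20,136,188] → #
    (10,3)@(21, 7): e=[100,-8,252] → ·
    (4,4)@(9, 9): e=[16,212,116] → #
    (10,4)@(21, 9): e=[136,-4,212] → ·
    (2,5)@(5, 11): e=[12,288,44] → #
    (3,5)@(7, 11): e=[32,252,60] → #
    (10,5)@(21, 11): e=[172,0,172] → ·  [on edge]
  covered (43 px):
    · · · · · · · · · · ·
    · · · · · · · · · # ·
    · · · · · · · # # # ·
    · · · · · # # # # # ·
    · · · · # # # # # # ·
    · · # # # # # # # # ·
    · · # # # # # # # # #
    · · · · · # # # # # #
    · · · · · · · # # # #
    · · · · · · · · · · #
T2:
  2·area = 225
  edge (4, 12)→(19, 5): d=(15,-7) top-left  bias=+0
  edge (19, 5)→(19, 20): d=(0,15) right/bottom  bias=-1
  edge (19, 20)→(4, 12): d=(-15,-8) top-left  bias=+0
    (9,0)@(19, 1): e=[-60,0,285] → ·  [on edge]
    (9,1)@(19, 3): e=[-30,0,255] → ·  [on edge]
    (9,2)@(19, 5): e=[0,0,225] → ·  [on edge]
    (7,3)@(15, 7): e=[2,60,163] → #
    (8,3)@(17, 7): e=[16,30,179] → #
    (9,3)@(19, 7): e=[30,0,195] → ·  [on edge]
    (5,4)@(11, 9): e=[4,120,101] → #
    (6,4)@(13, 9): e=[18,90,117] → #
    (9,4)@(19, 9): e=[60,0,165] → ·  [on edge]
    (3,5)@(7, 11): e=[6,180,39] → #
    (4,5)@(9, 11): e=[20,150,55] → #
    (9,5)@(19, 11): e=[90,0,135] → ·  [on edge]
    (9,6)@(19, 13): e=[120,0,105] → ·  [on edge]
    (9,7)@(19, 15): e=[150,0,75] → ·  [on edge]
    (9,8)@(19, 17): e=[180,0,45] → ·  [on edge]
    (9,9)@(19, 19): e=[210,0,15] → ·  [on edge]
  covered (24 px):
    · · · · · · · · · · ·
    · · · · · · · · · · ·
    · · · · · · · · · · ·
    · · · · · · · # # · ·
    · · · · · # # # # · ·
    · · · # # # # # # · ·
    · · · # # # # # # · ·
    · · · · · # # # # · ·
    · · · · · · · # # · ·
    · · · · · · · · · · ·

Result: [[9,1],[7,2],[8,2],[9,2],[5,3],[6,3],[7,3],[8,3],[9,3],[4,4],[5,4],[6,4],[7,4],[8,4],[9,4],[2,5],[3,5],[4,5],[5,5],[6,5],[7,5],[8,5],[9,5],[2,6],[3,6],[4,6],[5,6],[6,6],[7,6],[8,6],[9,6],[10,6],[5,7],[6,7],[7,7],[8,7],[9,7],[10,7],[7,8],[8,8],[9,8],[10,8],[10,9]]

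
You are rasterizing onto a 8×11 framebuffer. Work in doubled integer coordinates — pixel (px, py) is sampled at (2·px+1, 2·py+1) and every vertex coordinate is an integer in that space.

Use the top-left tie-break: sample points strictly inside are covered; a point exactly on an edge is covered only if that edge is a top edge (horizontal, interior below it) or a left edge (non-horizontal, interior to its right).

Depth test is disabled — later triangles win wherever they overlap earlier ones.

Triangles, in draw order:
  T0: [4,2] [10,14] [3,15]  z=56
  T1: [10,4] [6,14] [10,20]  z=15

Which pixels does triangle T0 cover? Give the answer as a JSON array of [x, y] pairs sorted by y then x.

T0:
  2·area = 90
  edge (4, 2)→(10, 14): d=(6,12) right/bottom  bias=-1
  edge (10, 14)→(3, 15): d=(-7,1) right/bottom  bias=-1
  edge (3, 15)→(4, 2): d=(1,-13) top-left  bias=+0
    (2,2)@(5, 5): e=[6,68,16] → █
    (3,2)@(7, 5): e=[-18,66,42] → ·
    (2,3)@(5, 7): e=[18,54,18] → █
    (3,3)@(7, 7): e=[-6,52,44] → ·
    (2,4)@(5, 9): e=[30,40,20] → █
    (3,4)@(7, 9): e=[6,38,46] → █
    (4,4)@(9, 9): e=[-18,36,72] → ·
    (2,5)@(5, 11): e=[42,26,22] → █
    (4,5)@(9, 11): e=[-6,22,74] → ·
    (2,6)@(5, 13): e=[54,12,24] → █
    (4,6)@(9, 13): e=[6,8,76] → █
    (5,6)@(11, 13): e=[-18,6,102] → ·
    (1,7)@(3, 15): e=[90,0,0] → ·  [on edge]
  covered (9 px):
    · · · · · · · ·
    · · · · · · · ·
    · · █ · · · · ·
    · · █ · · · · ·
    · · █ █ · · · ·
    · · █ █ · · · ·
    · · █ █ █ · · ·
    · · · · · · · ·
    · · · · · · · ·
    · · · · · · · ·
    · · · · · · · ·
T1:
  2·area = 64  (B↔C swapped to make it positive)
  edge (10, 4)→(10, 20): d=(0,16) right/bottom  bias=-1
  edge (10, 20)→(6, 14): d=(-4,-6) top-left  bias=+0
  edge (6, 14)→(10, 4): d=(4,-10) top-left  bias=+0
    (4,3)@(9, 7): e=[16,46,2] → █
    (5,3)@(11, 7): e=[-16,58,22] → ·
    (4,4)@(9, 9): e=[16,38,10] → █
    (5,4)@(11, 9): e=[-16,50,30] → ·
    (4,5)@(9, 11): e=[16,30,18] → █
    (5,5)@(11, 11): e=[-16,42,38] → ·
    (3,6)@(7, 13): e=[48,10,6] → █
    (5,6)@(11, 13): e=[-16,34,46] → ·
    (3,7)@(7, 15): e=[48,2,14] → █
    (5,7)@(11, 15): e=[-16,26,54] → ·
    (3,8)@(7, 17): e=[48,-6,22] → ·
    (4,8)@(9, 17): e=[16,6,42] → █
  covered (8 px):
    · · · · · · · ·
    · · · · · · · ·
    · · · · · · · ·
    · · · · █ · · ·
    · · · · █ · · ·
    · · · · █ · · ·
    · · · █ █ · · ·
    · · · █ █ · · ·
    · · · · █ · · ·
    · · · · · · · ·
    · · · · · · · ·

Result: [[2,2],[2,3],[2,4],[3,4],[2,5],[3,5],[2,6],[3,6],[4,6]]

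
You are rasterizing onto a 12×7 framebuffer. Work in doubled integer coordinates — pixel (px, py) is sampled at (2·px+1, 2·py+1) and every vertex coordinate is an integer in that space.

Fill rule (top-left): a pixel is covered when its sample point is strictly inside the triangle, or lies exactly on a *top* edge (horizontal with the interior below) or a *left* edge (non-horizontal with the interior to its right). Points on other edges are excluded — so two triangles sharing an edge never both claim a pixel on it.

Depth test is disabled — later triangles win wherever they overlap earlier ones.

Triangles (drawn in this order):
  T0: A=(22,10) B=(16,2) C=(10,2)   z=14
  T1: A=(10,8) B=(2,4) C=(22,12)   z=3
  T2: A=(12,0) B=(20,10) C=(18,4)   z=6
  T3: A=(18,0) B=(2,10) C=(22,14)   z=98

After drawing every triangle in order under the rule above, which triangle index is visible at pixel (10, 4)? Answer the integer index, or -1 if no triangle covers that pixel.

T0:
  2·area = 48  (B↔C swapped to make it positive)
  edge (22, 10)→(10, 2): d=(-12,-8) top-left  bias=+0
  edge (10, 2)→(16, 2): d=(6,0) top-left  bias=+0
  edge (16, 2)→(22, 10): d=(6,8) right/bottom  bias=-1
    (6,1)@(13, 3): e=[12,6,30] → #
    (7,1)@(15, 3): e=[28,6,14] → #
    (8,1)@(17, 3): e=[44,6,-2] → ·
    (6,2)@(13, 5): e=[-12,18,42] → ·
    (7,2)@(15, 5): e=[4,18,26] → #
    (8,2)@(17, 5): e=[20,18,10] → #
    (9,2)@(19, 5): e=[36,18,-6] → ·
    (7,3)@(15, 7): e=[-20,30,38] → ·
    (8,3)@(17, 7): e=[-4,30,22] → ·
    (9,3)@(19, 7): e=[12,30,6] → #
    (10,3)@(21, 7): e=[28,30,-10] → ·
    (9,4)@(19, 9): e=[-12,42,18] → ·
  covered (6 px):
    · · · · · · · · · · · ·
    · · · · · · # # · · · ·
    · · · · · · · # # · · ·
    · · · · · · · · · # · ·
    · · · · · · · · · · # ·
    · · · · · · · · · · · ·
    · · · · · · · · · · · ·
T1:
  2·area = 16
  edge (10, 8)→(2, 4): d=(-8,-4) top-left  bias=+0
  edge (2, 4)→(22, 12): d=(20,8) right/bottom  bias=-1
  edge (22, 12)→(10, 8): d=(-12,-4) top-left  bias=+0
    (0,2)@(1, 5): e=[-12,28,0] → ·  [on edge]
    (3,3)@(7, 7): e=[-4,20,0] → ·  [on edge]
    (4,3)@(9, 7): e=[4,4,8] → #
    (5,3)@(11, 7): e=[12,-12,16] → ·
    (4,4)@(9, 9): e=[-12,44,-16] → ·
    (6,4)@(13, 9): e=[4,12,0] → #  [on edge]
    (7,4)@(15, 9): e=[12,-4,8] → ·
    (6,5)@(13, 11): e=[-12,52,-24] → ·
    (9,5)@(19, 11): e=[12,4,0] → #  [on edge]
    (10,5)@(21, 11): e=[20,-12,8] → ·
    (9,6)@(19, 13): e=[-4,44,-24] → ·
  covered (3 px):
    · · · · · · · · · · · ·
    · · · · · · · · · · · ·
    · · · · · · · · · · · ·
    · · · · # · · · · · · ·
    · · · · · · # · · · · ·
    · · · · · · · · · # · ·
    · · · · · · · · · · · ·
T2:
  2·area = 28  (B↔C swapped to make it positive)
  edge (12, 0)→(18, 4): d=(6,4) right/bottom  bias=-1
  edge (18, 4)→(20, 10): d=(2,6) right/bottom  bias=-1
  edge (20, 10)→(12, 0): d=(-8,-10) top-left  bias=+0
    (6,0)@(13, 1): e=[2,24,2] → #
    (7,0)@(15, 1): e=[-6,12,22] → ·
    (8,0)@(17, 1): e=[-14,0,42] → ·  [on edge]
    (6,1)@(13, 3): e=[14,28,-14] → ·
    (7,1)@(15, 3): e=[6,16,6] → #
    (8,1)@(17, 3): e=[-2,4,26] → ·
    (7,2)@(15, 5): e=[18,20,-10] → ·
    (8,2)@(17, 5): e=[10,8,10] → #
    (9,2)@(19, 5): e=[2,-4,30] → ·
    (8,3)@(17, 7): e=[22,12,-6] → ·
    (9,3)@(19, 7): e=[14,0,14] → ·  [on edge]
    (10,6)@(21, 13): e=[42,0,-14] → ·  [on edge]
  covered (3 px):
    · · · · · · # · · · · ·
    · · · · · · · # · · · ·
    · · · · · · · · # · · ·
    · · · · · · · · · · · ·
    · · · · · · · · · · · ·
    · · · · · · · · · · · ·
    · · · · · · · · · · · ·
T3:
  2·area = 264  (B↔C swapped to make it positive)
  edge (18, 0)→(22, 14): d=(4,14) right/bottom  bias=-1
  edge (22, 14)→(2, 10): d=(-20,-4) top-left  bias=+0
  edge (2, 10)→(18, 0): d=(16,-10) top-left  bias=+0
    (8,0)@(17, 1): e=[18,240,6] → #
    (9,0)@(19, 1): e=[-10,248,26] → ·
    (7,1)@(15, 3): e=[54,192,18] → #
    (9,1)@(19, 3): e=[-2,208,58] → ·
    (5,2)@(11, 5): e=[118,136,10] → #
    (6,2)@(13, 5): e=[90,144,30] → #
    (9,2)@(19, 5): e=[6,168,90] → #
    (10,2)@(21, 5): e=[-22,176,110] → ·
    (3,3)@(7, 7): e=[182,80,2] → #
    (4,3)@(9, 7): e=[154,88,22] → #
    (10,3)@(21, 7): e=[-14,136,142] → ·
    (2,4)@(5, 9): e=[218,32,14] → #
    (3,5)@(7, 11): e=[198,0,66] → #  [on edge]
    (8,6)@(17, 13): e=[66,0,198] → #  [on edge]
  covered (34 px):
    · · · · · · · · # · · ·
    · · · · · · · # # · · ·
    · · · · · # # # # # · ·
    · · · # # # # # # # · ·
    · · # # # # # # # # · ·
    · · · # # # # # # # # ·
    · · · · · · · · # # # ·

Z-buffer (winner per pixel, '.' = empty):
  . . . . . . 2 . 3 . . .
  . . . . . . 0 3 3 . . .
  . . . . . 3 3 3 3 3 . .
  . . . 3 3 3 3 3 3 3 . .
  . . 3 3 3 3 3 3 3 3 0 .
  . . . 3 3 3 3 3 3 3 3 .
  . . . . . . . . 3 3 3 .

Result: 0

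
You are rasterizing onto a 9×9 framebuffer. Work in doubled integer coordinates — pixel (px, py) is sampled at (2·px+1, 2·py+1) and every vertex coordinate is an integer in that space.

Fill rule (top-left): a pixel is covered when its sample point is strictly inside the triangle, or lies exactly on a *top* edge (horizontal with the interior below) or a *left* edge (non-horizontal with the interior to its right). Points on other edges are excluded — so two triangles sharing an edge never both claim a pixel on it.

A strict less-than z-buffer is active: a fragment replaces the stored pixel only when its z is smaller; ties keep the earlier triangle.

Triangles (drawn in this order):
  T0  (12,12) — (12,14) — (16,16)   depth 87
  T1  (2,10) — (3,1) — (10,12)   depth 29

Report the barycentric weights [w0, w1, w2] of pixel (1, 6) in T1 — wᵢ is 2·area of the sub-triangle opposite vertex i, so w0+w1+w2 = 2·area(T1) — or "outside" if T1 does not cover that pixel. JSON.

T0:
  2·area = 8  (B↔C swapped to make it positive)
  edge (12, 12)→(16, 16): d=(4,4) right/bottom  bias=-1
  edge (16, 16)→(12, 14): d=(-4,-2) top-left  bias=+0
  edge (12, 14)→(12, 12): d=(0,-2) top-left  bias=+0
    (0,0)@(1, 1): e=[0,30,-22] → .  [on edge]
    (1,1)@(3, 3): e=[0,26,-18] → .  [on edge]
    (2,2)@(5, 5): e=[0,22,-14] → .  [on edge]
    (3,3)@(7, 7): e=[0,18,-10] → .  [on edge]
    (4,4)@(9, 9): e=[0,14,-6] → .  [on edge]
    (5,5)@(11, 11): e=[0,10,-2] → .  [on edge]
    (6,6)@(13, 13): e=[0,6,2] → .  [on edge]
    (7,7)@(15, 15): e=[0,2,6] → .  [on edge]
    (8,8)@(17, 17): e=[0,-2,10] → .  [on edge]
  covered (0 px):
    . . . . . . . . .
    . . . . . . . . .
    . . . . . . . . .
    . . . . . . . . .
    . . . . . . . . .
    . . . . . . . . .
    . . . . . . . . .
    . . . . . . . . .
    . . . . . . . . .
T1:
  2·area = 74
  edge (2, 10)→(3, 1): d=(1,-9) top-left  bias=+0
  edge (3, 1)→(10, 12): d=(7,11) right/bottom  bias=-1
  edge (10, 12)→(2, 10): d=(-8,-2) top-left  bias=+0
    (1,0)@(3, 1): e=[0,0,74] → .  [on edge]
    (1,1)@(3, 3): e=[2,14,58] → X
    (2,1)@(5, 3): e=[20,-8,62] → .
    (1,2)@(3, 5): e=[4,28,42] → X
    (2,2)@(5, 5): e=[22,6,46] → X
    (3,2)@(7, 5): e=[40,-16,50] → .
    (1,3)@(3, 7): e=[6,42,26] → X
    (3,3)@(7, 7): e=[42,-2,34] → .
    (1,4)@(3, 9): e=[8,56,10] → X
    (3,4)@(7, 9): e=[44,12,18] → X
    (4,4)@(9, 9): e=[62,-10,22] → .
    (1,5)@(3, 11): e=[10,70,-6] → .
  covered (10 px):
    . . . . . . . . .
    . X . . . . . . .
    . X X . . . . . .
    . X X . . . . . .
    . X X X . . . . .
    . . . X X . . . .
    . . . . . . . . .
    . . . . . . . . .
    . . . . . . . . .

Result: "outside"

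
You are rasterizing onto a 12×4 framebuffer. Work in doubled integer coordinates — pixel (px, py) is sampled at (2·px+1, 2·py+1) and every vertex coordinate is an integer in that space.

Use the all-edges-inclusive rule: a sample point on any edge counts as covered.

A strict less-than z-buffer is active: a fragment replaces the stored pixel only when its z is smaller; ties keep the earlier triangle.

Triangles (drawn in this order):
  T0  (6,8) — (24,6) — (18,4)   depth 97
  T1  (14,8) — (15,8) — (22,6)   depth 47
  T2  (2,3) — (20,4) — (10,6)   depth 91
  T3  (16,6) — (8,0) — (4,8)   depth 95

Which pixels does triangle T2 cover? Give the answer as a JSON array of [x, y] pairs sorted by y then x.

T0:
  2·area = 48  (B↔C swapped to make it positive)
  edge (6, 8)→(18, 4): d=(12,-4) inclusive
  edge (18, 4)→(24, 6): d=(6,2) inclusive
  edge (24, 6)→(6, 8): d=(-18,2) inclusive
    (4,0)@(9, 1): e=[-72,0,120] → ·  [on edge]
    (7,1)@(15, 3): e=[-24,0,72] → ·  [on edge]
    (10,1)@(21, 3): e=[0,-12,60] → ·  [on edge]
    (7,2)@(15, 5): e=[0,12,36] → █  [on edge]
    (8,2)@(17, 5): e=[8,8,32] → █
    (9,2)@(19, 5): e=[16,4,28] → █
    (10,2)@(21, 5): e=[24,0,24] → █  [on edge]
    (11,2)@(23, 5): e=[32,-4,20] → ·
    (4,3)@(9, 7): e=[0,36,12] → █  [on edge]
    (5,3)@(11, 7): e=[8,32,8] → █
    (6,3)@(13, 7): e=[16,28,4] → █
    (7,3)@(15, 7): e=[24,24,0] → █  [on edge]
  covered (8 px):
    · · · · · · · · · · · ·
    · · · · · · · · · · · ·
    · · · · · · · █ █ █ █ ·
    · · · · █ █ █ █ · · · ·
T1:
  2·area = 2  (B↔C swapped to make it positive)
  edge (14, 8)→(22, 6): d=(8,-2) inclusive
  edge (22, 6)→(15, 8): d=(-7,2) inclusive
  edge (15, 8)→(14, 8): d=(-1,0) inclusive
  covered (0 px):
    · · · · · · · · · · · ·
    · · · · · · · · · · · ·
    · · · · · · · · · · · ·
    · · · · · · · · · · · ·
T2:
  2·area = 46
  edge (2, 3)→(20, 4): d=(18,1) inclusive
  edge (20, 4)→(10, 6): d=(-10,2) inclusive
  edge (10, 6)→(2, 3): d=(-8,-3) inclusive
    (4,2)@(9, 5): e=[29,12,5] → █
    (5,2)@(11, 5): e=[27,8,11] → █
    (6,2)@(13, 5): e=[25,4,17] → █
    (7,2)@(15, 5): e=[23,0,23] → █  [on edge]
    (8,2)@(17, 5): e=[21,-4,29] → ·
    (2,3)@(5, 7): e=[69,0,-23] → ·  [on edge]
    (4,3)@(9, 7): e=[65,-8,-11] → ·
    (5,3)@(11, 7): e=[63,-12,-5] → ·
    (6,3)@(13, 7): e=[61,-16,1] → ·
    (7,3)@(15, 7): e=[59,-20,7] → ·
  covered (4 px):
    · · · · · · · · · · · ·
    · · · · · · · · · · · ·
    · · · · █ █ █ █ · · · ·
    · · · · · · · · · · · ·
T3:
  2·area = 88  (B↔C swapped to make it positive)
  edge (16, 6)→(4, 8): d=(-12,2) inclusive
  edge (4, 8)→(8, 0): d=(4,-8) inclusive
  edge (8, 0)→(16, 6): d=(8,6) inclusive
    (4,0)@(9, 1): e=[74,12,2] → █
    (5,0)@(11, 1): e=[70,28,-10] → ·
    (3,1)@(7, 3): e=[54,4,30] → █
    (5,1)@(11, 3): e=[46,36,6] → █
    (6,1)@(13, 3): e=[42,52,-6] → ·
    (3,2)@(7, 5): e=[30,12,46] → █
    (6,2)@(13, 5): e=[18,60,10] → █
    (7,2)@(15, 5): e=[14,76,-2] → ·
    (2,3)@(5, 7): e=[10,4,74] → █
    (5,3)@(11, 7): e=[-2,52,38] → ·
    (6,3)@(13, 7): e=[-6,68,26] → ·
  covered (11 px):
    · · · · █ · · · · · · ·
    · · · █ █ █ · · · · · ·
    · · · █ █ █ █ · · · · ·
    · · █ █ █ · · · · · · ·

Final: [[4,2],[5,2],[6,2],[7,2]]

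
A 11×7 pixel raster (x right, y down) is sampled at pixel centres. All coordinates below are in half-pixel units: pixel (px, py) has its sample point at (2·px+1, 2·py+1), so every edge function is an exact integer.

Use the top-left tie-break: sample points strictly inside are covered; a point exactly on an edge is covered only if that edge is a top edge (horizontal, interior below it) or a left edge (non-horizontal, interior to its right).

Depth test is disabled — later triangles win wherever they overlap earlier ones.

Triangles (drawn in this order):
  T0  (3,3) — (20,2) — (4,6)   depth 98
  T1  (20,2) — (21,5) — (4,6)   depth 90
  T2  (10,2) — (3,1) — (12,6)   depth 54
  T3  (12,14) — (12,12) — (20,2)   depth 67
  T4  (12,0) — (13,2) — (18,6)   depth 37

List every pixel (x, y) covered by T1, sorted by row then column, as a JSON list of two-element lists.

T0:
  2·area = 52
  edge (3, 3)→(20, 2): d=(17,-1) top-left  bias=+0
  edge (20, 2)→(4, 6): d=(-16,4) right/bottom  bias=-1
  edge (4, 6)→(3, 3): d=(-1,-3) top-left  bias=+0
    (1,1)@(3, 3): e=[0,52,0] → #  [on edge]
    (2,1)@(5, 3): e=[2,44,6] → #
    (3,1)@(7, 3): e=[4,36,12] → #
    (4,1)@(9, 3): e=[6,28,18] → #
    (5,1)@(11, 3): e=[8,20,24] → #
    (6,1)@(13, 3): e=[10,12,30] → #
    (7,1)@(15, 3): e=[12,4,36] → #
    (8,1)@(17, 3): e=[14,-4,42] → ·
    (1,2)@(3, 5): e=[34,20,-2] → ·
    (2,2)@(5, 5): e=[36,12,4] → #
    (4,2)@(9, 5): e=[40,-4,16] → ·
    (5,2)@(11, 5): e=[42,-12,22] → ·
    (2,4)@(5, 9): e=[104,-52,0] → ·  [on edge]
  covered (9 px):
    · · · · · · · · · · ·
    · # # # # # # # · · ·
    · · # # · · · · · · ·
    · · · · · · · · · · ·
    · · · · · · · · · · ·
    · · · · · · · · · · ·
    · · · · · · · · · · ·
T1:
  2·area = 52
  edge (20, 2)→(21, 5): d=(1,3) right/bottom  bias=-1
  edge (21, 5)→(4, 6): d=(-17,1) right/bottom  bias=-1
  edge (4, 6)→(20, 2): d=(16,-4) top-left  bias=+0
    (8,1)@(17, 3): e=[10,38,4] → #
    (9,1)@(19, 3): e=[4,36,12] → #
    (10,1)@(21, 3): e=[-2,34,20] → ·
    (4,2)@(9, 5): e=[36,12,4] → #
    (5,2)@(11, 5): e=[30,10,12] → #
    (6,2)@(13, 5): e=[24,8,20] → #
    (7,2)@(15, 5): e=[18,6,28] → #
    (10,2)@(21, 5): e=[0,0,52] → ·  [on edge]
    (4,3)@(9, 7): e=[38,-22,36] → ·
    (5,3)@(11, 7): e=[32,-24,44] → ·
    (6,3)@(13, 7): e=[26,-26,52] → ·
    (7,3)@(15, 7): e=[20,-28,60] → ·
  covered (8 px):
    · · · · · · · · · · ·
    · · · · · · · · # # ·
    · · · · # # # # # # ·
    · · · · · · · · · · ·
    · · · · · · · · · · ·
    · · · · · · · · · · ·
    · · · · · · · · · · ·
T2:
  2·area = 26  (B↔C swapped to make it positive)
  edge (10, 2)→(12, 6): d=(2,4) right/bottom  bias=-1
  edge (12, 6)→(3, 1): d=(-9,-5) top-left  bias=+0
  edge (3, 1)→(10, 2): d=(7,1) right/bottom  bias=-1
    (1,0)@(3, 1): e=[26,0,0] → ·  [on edge]
    (3,1)@(7, 3): e=[14,2,10] → #
    (4,1)@(9, 3): e=[6,12,8] → #
    (5,1)@(11, 3): e=[-2,22,6] → ·
    (8,1)@(17, 3): e=[-26,52,0] → ·  [on edge]
    (3,2)@(7, 5): e=[18,-16,24] → ·
    (4,2)@(9, 5): e=[10,-6,22] → ·
    (5,2)@(11, 5): e=[2,4,20] → #
    (6,2)@(13, 5): e=[-6,14,18] → ·
    (5,3)@(11, 7): e=[6,-14,34] → ·
    (10,5)@(21, 11): e=[-26,0,52] → ·  [on edge]
  covered (3 px):
    · · · · · · · · · · ·
    · · · # # · · · · · ·
    · · · · · # · · · · ·
    · · · · · · · · · · ·
    · · · · · · · · · · ·
    · · · · · · · · · · ·
    · · · · · · · · · · ·
T3:
  2·area = 16
  edge (12, 14)→(12, 12): d=(0,-2) top-left  bias=+0
  edge (12, 12)→(20, 2): d=(8,-10) top-left  bias=+0
  edge (20, 2)→(12, 14): d=(-8,12) right/bottom  bias=-1
    (7,4)@(15, 9): e=[6,6,4] → #
    (8,4)@(17, 9): e=[10,26,-20] → ·
    (6,5)@(13, 11): e=[2,2,12] → #
    (7,5)@(15, 11): e=[6,22,-12] → ·
    (6,6)@(13, 13): e=[2,18,-4] → ·
  covered (2 px):
    · · · · · · · · · · ·
    · · · · · · · · · · ·
    · · · · · · · · · · ·
    · · · · · · · · · · ·
    · · · · · · · # · · ·
    · · · · · · # · · · ·
    · · · · · · · · · · ·
T4:
  2·area = 6  (B↔C swapped to make it positive)
  edge (12, 0)→(18, 6): d=(6,6) right/bottom  bias=-1
  edge (18, 6)→(13, 2): d=(-5,-4) top-left  bias=+0
  edge (13, 2)→(12, 0): d=(-1,-2) top-left  bias=+0
    (6,0)@(13, 1): e=[0,5,1] → ·  [on edge]
    (7,1)@(15, 3): e=[0,3,3] → ·  [on edge]
    (8,2)@(17, 5): e=[0,1,5] → ·  [on edge]
    (9,3)@(19, 7): e=[0,-1,7] → ·  [on edge]
    (10,4)@(21, 9): e=[0,-3,9] → ·  [on edge]
  covered (0 px):
    · · · · · · · · · · ·
    · · · · · · · · · · ·
    · · · · · · · · · · ·
    · · · · · · · · · · ·
    · · · · · · · · · · ·
    · · · · · · · · · · ·
    · · · · · · · · · · ·

Result: [[8,1],[9,1],[4,2],[5,2],[6,2],[7,2],[8,2],[9,2]]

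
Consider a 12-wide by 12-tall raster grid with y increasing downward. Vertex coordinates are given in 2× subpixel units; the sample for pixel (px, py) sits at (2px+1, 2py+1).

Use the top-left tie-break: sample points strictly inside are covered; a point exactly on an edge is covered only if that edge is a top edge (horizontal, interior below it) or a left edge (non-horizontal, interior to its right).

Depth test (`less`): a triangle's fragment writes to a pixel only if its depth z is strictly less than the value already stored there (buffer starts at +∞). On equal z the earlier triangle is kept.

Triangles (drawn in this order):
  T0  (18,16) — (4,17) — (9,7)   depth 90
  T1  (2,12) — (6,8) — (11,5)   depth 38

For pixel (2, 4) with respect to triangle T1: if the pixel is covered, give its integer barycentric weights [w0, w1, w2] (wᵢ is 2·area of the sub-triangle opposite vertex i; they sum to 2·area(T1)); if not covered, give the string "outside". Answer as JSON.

T0:
  2·area = 135
  edge (18, 16)→(4, 17): d=(-14,1) right/bottom  bias=-1
  edge (4, 17)→(9, 7): d=(5,-10) top-left  bias=+0
  edge (9, 7)→(18, 16): d=(9,9) right/bottom  bias=-1
    (1,0)@(3, 1): e=[225,-90,0] → .  [on edge]
    (2,1)@(5, 3): e=[195,-60,0] → .  [on edge]
    (5,1)@(11, 3): e=[189,0,-54] → .  [on edge]
    (3,2)@(7, 5): e=[165,-30,0] → .  [on edge]
    (4,3)@(9, 7): e=[135,0,0] → .  [on edge]
    (4,4)@(9, 9): e=[107,10,18] → X
    (5,4)@(11, 9): e=[105,30,0] → .  [on edge]
    (3,5)@(7, 11): e=[81,0,54] → X  [on edge]
    (5,5)@(11, 11): e=[77,40,18] → X
    (6,5)@(13, 11): e=[75,60,0] → .  [on edge]
    (3,6)@(7, 13): e=[53,10,72] → X
    (6,6)@(13, 13): e=[47,70,18] → X
    (7,6)@(15, 13): e=[45,90,0] → .  [on edge]
    (2,7)@(5, 15): e=[27,0,108] → X  [on edge]
    (8,7)@(17, 15): e=[15,120,0] → .  [on edge]
    (9,8)@(19, 17): e=[-15,150,0] → .  [on edge]
    (1,9)@(3, 19): e=[-27,0,162] → .  [on edge]
    (10,9)@(21, 19): e=[-45,180,0] → .  [on edge]
    (11,10)@(23, 21): e=[-75,210,0] → .  [on edge]
    (0,11)@(1, 23): e=[-81,0,216] → .  [on edge]
  covered (14 px):
    . . . . . . . . . . . .
    . . . . . . . . . . . .
    . . . . . . . . . . . .
    . . . . . . . . . . . .
    . . . . X . . . . . . .
    . . . X X X . . . . . .
    . . . X X X X . . . . .
    . . X X X X X X . . . .
    . . . . . . . . . . . .
    . . . . . . . . . . . .
    . . . . . . . . . . . .
    . . . . . . . . . . . .
T1:
  2·area = 8
  edge (2, 12)→(6, 8): d=(4,-4) top-left  bias=+0
  edge (6, 8)→(11, 5): d=(5,-3) top-left  bias=+0
  edge (11, 5)→(2, 12): d=(-9,7) right/bottom  bias=-1
    (6,0)@(13, 1): e=[0,-14,22] → .  [on edge]
    (5,1)@(11, 3): e=[0,-10,18] → .  [on edge]
    (4,2)@(9, 5): e=[0,-6,14] → .  [on edge]
    (5,2)@(11, 5): e=[8,0,0] → .  [on edge]
    (3,3)@(7, 7): e=[0,-2,10] → .  [on edge]
    (2,4)@(5, 9): e=[0,2,6] → X  [on edge]
    (3,4)@(7, 9): e=[8,8,-8] → .
    (0,5)@(1, 11): e=[-8,0,16] → .  [on edge]
    (1,5)@(3, 11): e=[0,6,2] → X  [on edge]
    (2,5)@(5, 11): e=[8,12,-12] → .
    (0,6)@(1, 13): e=[0,10,-2] → .  [on edge]
    (1,6)@(3, 13): e=[8,16,-16] → .
  covered (2 px):
    . . . . . . . . . . . .
    . . . . . . . . . . . .
    . . . . . . . . . . . .
    . . . . . . . . . . . .
    . . X . . . . . . . . .
    . X . . . . . . . . . .
    . . . . . . . . . . . .
    . . . . . . . . . . . .
    . . . . . . . . . . . .
    . . . . . . . . . . . .
    . . . . . . . . . . . .
    . . . . . . . . . . . .

Result: [2,6,0]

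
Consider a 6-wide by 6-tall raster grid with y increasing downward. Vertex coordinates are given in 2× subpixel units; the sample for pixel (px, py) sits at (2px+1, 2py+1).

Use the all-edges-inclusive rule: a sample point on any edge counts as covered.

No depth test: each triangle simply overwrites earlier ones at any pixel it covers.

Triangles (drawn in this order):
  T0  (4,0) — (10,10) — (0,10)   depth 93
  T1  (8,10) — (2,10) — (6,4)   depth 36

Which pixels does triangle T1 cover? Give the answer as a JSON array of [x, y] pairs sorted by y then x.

T0:
  2·area = 100
  edge (4, 0)→(10, 10): d=(6,10) inclusive
  edge (10, 10)→(0, 10): d=(-10,0) inclusive
  edge (0, 10)→(4, 0): d=(4,-10) inclusive
    (1,1)@(3, 3): e=[28,70,2] → █
    (2,1)@(5, 3): e=[8,70,22] → █
    (3,1)@(7, 3): e=[-12,70,42] → ·
    (1,2)@(3, 5): e=[40,50,10] → █
    (3,2)@(7, 5): e=[0,50,50] → █  [on edge]
    (4,2)@(9, 5): e=[-20,50,70] → ·
    (1,3)@(3, 7): e=[52,30,18] → █
    (4,3)@(9, 7): e=[-8,30,78] → ·
    (0,4)@(1, 9): e=[84,10,6] → █
    (4,4)@(9, 9): e=[4,10,86] → █
    (5,4)@(11, 9): e=[-16,10,106] → ·
    (0,5)@(1, 11): e=[96,-10,14] → ·
  covered (13 px):
    · · · · · ·
    · █ █ · · ·
    · █ █ █ · ·
    · █ █ █ · ·
    █ █ █ █ █ ·
    · · · · · ·
T1:
  2·area = 36
  edge (8, 10)→(2, 10): d=(-6,0) inclusive
  edge (2, 10)→(6, 4): d=(4,-6) inclusive
  edge (6, 4)→(8, 10): d=(2,6) inclusive
    (2,0)@(5, 1): e=[54,-18,0] → ·  [on edge]
    (2,3)@(5, 7): e=[18,6,12] → █
    (3,3)@(7, 7): e=[18,18,0] → █  [on edge]
    (4,3)@(9, 7): e=[18,30,-12] → ·
    (1,4)@(3, 9): e=[6,2,28] → █
    (4,4)@(9, 9): e=[6,38,-8] → ·
    (1,5)@(3, 11): e=[-6,10,32] → ·
    (2,5)@(5, 11): e=[-6,22,20] → ·
    (3,5)@(7, 11): e=[-6,34,8] → ·
  covered (5 px):
    · · · · · ·
    · · · · · ·
    · · · · · ·
    · · █ █ · ·
    · █ █ █ · ·
    · · · · · ·

Result: [[2,3],[3,3],[1,4],[2,4],[3,4]]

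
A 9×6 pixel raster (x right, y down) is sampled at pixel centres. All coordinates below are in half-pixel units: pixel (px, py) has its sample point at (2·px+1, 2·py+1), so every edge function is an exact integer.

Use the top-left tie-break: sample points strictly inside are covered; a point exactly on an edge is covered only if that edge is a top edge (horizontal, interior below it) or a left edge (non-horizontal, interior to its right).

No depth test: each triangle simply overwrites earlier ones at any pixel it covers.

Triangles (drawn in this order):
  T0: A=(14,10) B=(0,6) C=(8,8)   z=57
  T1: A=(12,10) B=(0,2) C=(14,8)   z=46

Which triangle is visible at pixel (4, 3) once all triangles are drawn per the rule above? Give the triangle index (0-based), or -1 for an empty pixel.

T0:
  2·area = 4
  edge (14, 10)→(0, 6): d=(-14,-4) top-left  bias=+0
  edge (0, 6)→(8, 8): d=(8,2) right/bottom  bias=-1
  edge (8, 8)→(14, 10): d=(6,2) right/bottom  bias=-1
    (2,3)@(5, 7): e=[6,-2,0] → ·  [on edge]
    (5,4)@(11, 9): e=[2,2,0] → ·  [on edge]
    (8,5)@(17, 11): e=[-2,6,0] → ·  [on edge]
  covered (0 px):
    · · · · · · · · ·
    · · · · · · · · ·
    · · · · · · · · ·
    · · · · · · · · ·
    · · · · · · · · ·
    · · · · · · · · ·
T1:
  2·area = 40
  edge (12, 10)→(0, 2): d=(-12,-8) top-left  bias=+0
  edge (0, 2)→(14, 8): d=(14,6) right/bottom  bias=-1
  edge (14, 8)→(12, 10): d=(-2,2) right/bottom  bias=-1
    (2,2)@(5, 5): e=[4,12,24] → #
    (3,2)@(7, 5): e=[20,0,20] → ·  [on edge]
    (8,2)@(17, 5): e=[100,-60,0] → ·  [on edge]
    (2,3)@(5, 7): e=[-20,40,20] → ·
    (4,3)@(9, 7): e=[12,16,12] → #
    (5,3)@(11, 7): e=[28,4,8] → #
    (6,3)@(13, 7): e=[44,-8,4] → ·
    (7,3)@(15, 7): e=[60,-20,0] → ·  [on edge]
    (4,4)@(9, 9): e=[-12,44,8] → ·
    (5,4)@(11, 9): e=[4,32,4] → #
    (6,4)@(13, 9): e=[20,20,0] → ·  [on edge]
    (5,5)@(11, 11): e=[-20,60,0] → ·  [on edge]
  covered (4 px):
    · · · · · · · · ·
    · · · · · · · · ·
    · · # · · · · · ·
    · · · · # # · · ·
    · · · · · # · · ·
    · · · · · · · · ·

Z-buffer (winner per pixel, '.' = empty):
  . . . . . . . . .
  . . . . . . . . .
  . . 1 . . . . . .
  . . . . 1 1 . . .
  . . . . . 1 . . .
  . . . . . . . . .

Answer: 1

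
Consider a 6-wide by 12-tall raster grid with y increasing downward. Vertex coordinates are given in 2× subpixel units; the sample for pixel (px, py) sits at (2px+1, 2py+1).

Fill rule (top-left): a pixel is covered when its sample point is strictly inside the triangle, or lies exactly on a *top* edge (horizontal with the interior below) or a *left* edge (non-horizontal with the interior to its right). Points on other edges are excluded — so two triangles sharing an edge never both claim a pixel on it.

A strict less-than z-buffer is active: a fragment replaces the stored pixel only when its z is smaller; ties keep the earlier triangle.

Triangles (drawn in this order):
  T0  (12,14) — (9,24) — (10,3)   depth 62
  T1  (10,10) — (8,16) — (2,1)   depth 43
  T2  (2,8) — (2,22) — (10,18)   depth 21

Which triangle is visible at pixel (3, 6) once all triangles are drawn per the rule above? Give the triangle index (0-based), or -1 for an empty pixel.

T0:
  2·area = 53
  edge (12, 14)→(9, 24): d=(-3,10) right/bottom  bias=-1
  edge (9, 24)→(10, 3): d=(1,-21) top-left  bias=+0
  edge (10, 3)→(12, 14): d=(2,11) right/bottom  bias=-1
    (5,4)@(11, 9): e=[25,27,1] → X
    (5,5)@(11, 11): e=[19,29,5] → X
    (5,6)@(11, 13): e=[13,31,9] → X
    (5,7)@(11, 15): e=[7,33,13] → X
    (5,8)@(11, 17): e=[1,35,17] → X
    (5,9)@(11, 19): e=[-5,37,21] → .
  covered (5 px):
    . . . . . .
    . . . . . .
    . . . . . .
    . . . . . .
    . . . . . X
    . . . . . X
    . . . . . X
    . . . . . X
    . . . . . X
    . . . . . .
    . . . . . .
    . . . . . .
T1:
  2·area = 66
  edge (10, 10)→(8, 16): d=(-2,6) right/bottom  bias=-1
  edge (8, 16)→(2, 1): d=(-6,-15) top-left  bias=+0
  edge (2, 1)→(10, 10): d=(8,9) right/bottom  bias=-1
    (1,1)@(3, 3): e=[56,3,7] → X
    (2,1)@(5, 3): e=[44,33,-11] → .
    (1,2)@(3, 5): e=[52,-9,23] → .
    (2,2)@(5, 5): e=[40,21,5] → X
    (3,2)@(7, 5): e=[28,51,-13] → .
    (2,3)@(5, 7): e=[36,9,21] → X
    (3,3)@(7, 7): e=[24,39,3] → X
    (4,3)@(9, 7): e=[12,69,-15] → .
    (5,3)@(11, 7): e=[0,99,-33] → .  [on edge]
    (2,4)@(5, 9): e=[32,-3,37] → .
    (3,4)@(7, 9): e=[20,27,19] → X
    (4,4)@(9, 9): e=[8,57,1] → X
    (4,6)@(9, 13): e=[0,33,33] → .  [on edge]
    (3,9)@(7, 19): e=[0,-33,99] → .  [on edge]
  covered (9 px):
    . . . . . .
    . X . . . .
    . . X . . .
    . . X X . .
    . . . X X .
    . . . X X .
    . . . X . .
    . . . . . .
    . . . . . .
    . . . . . .
    . . . . . .
    . . . . . .
T2:
  2·area = 112  (B↔C swapped to make it positive)
  edge (2, 8)→(10, 18): d=(8,10) right/bottom  bias=-1
  edge (10, 18)→(2, 22): d=(-8,4) right/bottom  bias=-1
  edge (2, 22)→(2, 8): d=(0,-14) top-left  bias=+0
    (1,5)@(3, 11): e=[14,84,14] → X
    (2,5)@(5, 11): e=[-6,76,42] → .
    (1,6)@(3, 13): e=[30,68,14] → X
    (2,6)@(5, 13): e=[10,60,42] → X
    (3,6)@(7, 13): e=[-10,52,70] → .
    (1,7)@(3, 15): e=[46,52,14] → X
    (3,7)@(7, 15): e=[6,36,70] → X
    (4,7)@(9, 15): e=[-14,28,98] → .
    (1,8)@(3, 17): e=[62,36,14] → X
    (4,8)@(9, 17): e=[2,12,98] → X
    (5,8)@(11, 17): e=[-18,4,126] → .
    (1,9)@(3, 19): e=[78,20,14] → X
  covered (14 px):
    . . . . . .
    . . . . . .
    . . . . . .
    . . . . . .
    . . . . . .
    . X . . . .
    . X X . . .
    . X X X . .
    . X X X X .
    . X X X . .
    . X . . . .
    . . . . . .

Z-buffer (winner per pixel, '.' = empty):
  . . . . . .
  . 1 . . . .
  . . 1 . . .
  . . 1 1 . .
  . . . 1 1 0
  . 2 . 1 1 0
  . 2 2 1 . 0
  . 2 2 2 . 0
  . 2 2 2 2 0
  . 2 2 2 . .
  . 2 . . . .
  . . . . . .

Result: 1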